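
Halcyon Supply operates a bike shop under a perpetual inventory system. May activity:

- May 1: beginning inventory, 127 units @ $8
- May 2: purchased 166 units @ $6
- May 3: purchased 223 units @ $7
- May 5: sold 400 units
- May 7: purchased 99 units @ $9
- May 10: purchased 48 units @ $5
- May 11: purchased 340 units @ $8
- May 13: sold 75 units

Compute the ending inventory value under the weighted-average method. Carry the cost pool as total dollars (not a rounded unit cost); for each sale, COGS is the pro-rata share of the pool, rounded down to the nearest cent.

After May 1: 127 on hand, pool $1,016.00 (≈ $8.0000 each)
After May 2: 293 on hand, pool $2,012.00 (≈ $6.8669 each)
After May 3: 516 on hand, pool $3,573.00 (≈ $6.9244 each)
May 5, sell 400: 400/516 × $3,573.00 → $2,769.76
After May 7: 215 on hand, pool $1,694.24 (≈ $7.8802 each)
After May 10: 263 on hand, pool $1,934.24 (≈ $7.3545 each)
After May 11: 603 on hand, pool $4,654.24 (≈ $7.7185 each)
May 13, sell 75: 75/603 × $4,654.24 → $578.88
Total COGS = $2,769.76 + $578.88 = $3,348.64
Ending inventory (cost pool remaining) = $4,075.36

Ending inventory = $4,075.36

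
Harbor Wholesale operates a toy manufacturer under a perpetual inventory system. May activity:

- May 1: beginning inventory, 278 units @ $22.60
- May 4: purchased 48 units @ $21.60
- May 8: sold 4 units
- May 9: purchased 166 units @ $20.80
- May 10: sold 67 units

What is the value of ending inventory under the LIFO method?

May 8, 4 sold [LIFO — newest first]: 4 @ $21.60 = $86.40
May 10, 67 sold [LIFO — newest first]: 67 @ $20.80 = $1,393.60
Total COGS = $86.40 + $1,393.60 = $1,480.00
Ending inventory: 278 @ $22.60 + 44 @ $21.60 + 99 @ $20.80 = $9,292.40
Check: goods available $10,772.40 = COGS $1,480.00 + ending $9,292.40

Ending inventory = $9,292.40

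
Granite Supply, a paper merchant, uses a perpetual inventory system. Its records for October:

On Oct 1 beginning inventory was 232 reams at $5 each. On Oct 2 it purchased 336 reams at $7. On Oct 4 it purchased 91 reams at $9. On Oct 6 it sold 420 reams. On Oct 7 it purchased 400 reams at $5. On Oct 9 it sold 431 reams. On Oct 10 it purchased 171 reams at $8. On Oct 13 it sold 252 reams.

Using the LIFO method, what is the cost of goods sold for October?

Oct 6, 420 sold [LIFO — newest first]: 91 @ $9 + 329 @ $7 = $3,122
Oct 9, 431 sold [LIFO — newest first]: 400 @ $5 + 7 @ $7 + 24 @ $5 = $2,169
Oct 13, 252 sold [LIFO — newest first]: 171 @ $8 + 81 @ $5 = $1,773
Total COGS = $3,122 + $2,169 + $1,773 = $7,064
Ending inventory: 127 @ $5 = $635

COGS = $7,064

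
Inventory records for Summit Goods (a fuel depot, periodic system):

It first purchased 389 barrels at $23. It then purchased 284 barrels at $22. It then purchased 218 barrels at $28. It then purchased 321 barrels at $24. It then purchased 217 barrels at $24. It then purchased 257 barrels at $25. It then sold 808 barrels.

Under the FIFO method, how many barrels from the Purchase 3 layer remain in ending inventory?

Sale 1 (808) [FIFO — oldest first]: 389 @ $23 + 284 @ $22 + 135 @ $28 = $18,975
Ending inventory: 83 @ $28 + 321 @ $24 + 217 @ $24 + 257 @ $25 = $21,661

83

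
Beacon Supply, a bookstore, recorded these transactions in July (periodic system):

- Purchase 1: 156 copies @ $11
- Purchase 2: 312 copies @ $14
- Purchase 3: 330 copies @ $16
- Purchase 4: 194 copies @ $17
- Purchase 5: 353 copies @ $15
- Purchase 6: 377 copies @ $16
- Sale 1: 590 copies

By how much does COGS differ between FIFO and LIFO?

FIFO COGS: 156 @ $11 + 312 @ $14 + 122 @ $16 = $8,036
LIFO COGS: 377 @ $16 + 213 @ $15 = $9,227
Difference = |$8,036 − $9,227| = $1,191

$1,191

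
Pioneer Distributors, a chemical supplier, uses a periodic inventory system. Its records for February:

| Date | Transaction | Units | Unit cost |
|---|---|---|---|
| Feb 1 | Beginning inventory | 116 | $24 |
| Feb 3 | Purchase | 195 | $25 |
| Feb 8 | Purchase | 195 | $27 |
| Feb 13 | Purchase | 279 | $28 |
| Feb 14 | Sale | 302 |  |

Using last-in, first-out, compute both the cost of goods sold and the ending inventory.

Feb 14, 302 sold [LIFO — newest first]: 279 @ $28 + 23 @ $27 = $8,433
Ending inventory: 116 @ $24 + 195 @ $25 + 172 @ $27 = $12,303
Check: goods available $20,736 = COGS $8,433 + ending $12,303

COGS = $8,433; ending inventory = $12,303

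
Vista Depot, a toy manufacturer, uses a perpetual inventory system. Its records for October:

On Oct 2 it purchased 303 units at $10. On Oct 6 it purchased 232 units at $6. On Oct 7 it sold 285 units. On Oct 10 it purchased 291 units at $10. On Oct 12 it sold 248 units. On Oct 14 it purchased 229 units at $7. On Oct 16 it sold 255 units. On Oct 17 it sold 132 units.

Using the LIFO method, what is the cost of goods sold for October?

Oct 7, 285 sold [LIFO — newest first]: 232 @ $6 + 53 @ $10 = $1,922
Oct 12, 248 sold [LIFO — newest first]: 248 @ $10 = $2,480
Oct 16, 255 sold [LIFO — newest first]: 229 @ $7 + 26 @ $10 = $1,863
Oct 17, 132 sold [LIFO — newest first]: 17 @ $10 + 115 @ $10 = $1,320
Total COGS = $1,922 + $2,480 + $1,863 + $1,320 = $7,585
Ending inventory: 135 @ $10 = $1,350
Check: goods available $8,935 = COGS $7,585 + ending $1,350

COGS = $7,585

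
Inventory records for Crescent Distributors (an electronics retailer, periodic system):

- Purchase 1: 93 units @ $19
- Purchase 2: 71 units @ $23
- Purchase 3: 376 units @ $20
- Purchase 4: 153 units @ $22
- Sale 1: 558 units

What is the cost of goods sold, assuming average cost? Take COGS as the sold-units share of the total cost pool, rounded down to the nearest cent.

COGS = $11,503.01

Sale 1, sell 558: 558/693 × $14,286.00 → $11,503.01
Ending inventory (cost pool remaining) = $2,782.99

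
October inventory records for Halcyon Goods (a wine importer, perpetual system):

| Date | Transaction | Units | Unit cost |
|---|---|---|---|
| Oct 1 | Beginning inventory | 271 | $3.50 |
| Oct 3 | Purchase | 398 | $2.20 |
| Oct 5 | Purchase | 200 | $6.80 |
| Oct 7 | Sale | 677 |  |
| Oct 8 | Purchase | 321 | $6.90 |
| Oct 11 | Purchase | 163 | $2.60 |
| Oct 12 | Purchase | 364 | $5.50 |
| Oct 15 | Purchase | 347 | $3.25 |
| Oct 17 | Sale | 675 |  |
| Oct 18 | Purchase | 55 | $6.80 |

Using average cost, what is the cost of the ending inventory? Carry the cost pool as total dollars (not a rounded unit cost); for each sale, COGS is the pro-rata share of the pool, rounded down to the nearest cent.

After Oct 1: 271 on hand, pool $948.50 (≈ $3.5000 each)
After Oct 3: 669 on hand, pool $1,824.10 (≈ $2.7266 each)
After Oct 5: 869 on hand, pool $3,184.10 (≈ $3.6641 each)
Oct 7, sell 677: 677/869 × $3,184.10 → $2,480.59
After Oct 8: 513 on hand, pool $2,918.41 (≈ $5.6889 each)
After Oct 11: 676 on hand, pool $3,342.21 (≈ $4.9441 each)
After Oct 12: 1040 on hand, pool $5,344.21 (≈ $5.1387 each)
After Oct 15: 1387 on hand, pool $6,471.96 (≈ $4.6662 each)
Oct 17, sell 675: 675/1387 × $6,471.96 → $3,149.65
After Oct 18: 767 on hand, pool $3,696.31 (≈ $4.8192 each)
Total COGS = $2,480.59 + $3,149.65 = $5,630.24
Ending inventory (cost pool remaining) = $3,696.31

Ending inventory = $3,696.31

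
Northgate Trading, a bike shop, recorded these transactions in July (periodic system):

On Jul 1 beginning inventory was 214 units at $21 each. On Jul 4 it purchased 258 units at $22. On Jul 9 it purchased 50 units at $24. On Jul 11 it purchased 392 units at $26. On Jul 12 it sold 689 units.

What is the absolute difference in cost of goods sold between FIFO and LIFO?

FIFO COGS: 214 @ $21 + 258 @ $22 + 50 @ $24 + 167 @ $26 = $15,712
LIFO COGS: 392 @ $26 + 50 @ $24 + 247 @ $22 = $16,826
Difference = |$15,712 − $16,826| = $1,114

$1,114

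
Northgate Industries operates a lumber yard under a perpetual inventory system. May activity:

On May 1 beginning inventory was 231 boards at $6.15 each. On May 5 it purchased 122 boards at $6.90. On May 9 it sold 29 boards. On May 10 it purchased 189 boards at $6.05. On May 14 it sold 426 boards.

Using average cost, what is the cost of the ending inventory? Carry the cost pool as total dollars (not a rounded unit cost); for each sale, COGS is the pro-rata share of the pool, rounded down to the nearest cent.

Ending inventory = $546.09

After May 1: 231 on hand, pool $1,420.65 (≈ $6.1500 each)
After May 5: 353 on hand, pool $2,262.45 (≈ $6.4092 each)
May 9, sell 29: 29/353 × $2,262.45 → $185.86
After May 10: 513 on hand, pool $3,220.04 (≈ $6.2769 each)
May 14, sell 426: 426/513 × $3,220.04 → $2,673.95
Total COGS = $185.86 + $2,673.95 = $2,859.81
Ending inventory (cost pool remaining) = $546.09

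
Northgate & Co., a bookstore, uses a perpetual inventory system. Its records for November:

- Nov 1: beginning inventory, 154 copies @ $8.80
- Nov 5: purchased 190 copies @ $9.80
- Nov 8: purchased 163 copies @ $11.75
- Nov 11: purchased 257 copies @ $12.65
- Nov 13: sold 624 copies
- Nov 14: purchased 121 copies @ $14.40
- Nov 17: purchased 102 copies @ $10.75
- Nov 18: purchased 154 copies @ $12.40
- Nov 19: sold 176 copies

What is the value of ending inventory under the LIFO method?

Nov 13, 624 sold [LIFO — newest first]: 257 @ $12.65 + 163 @ $11.75 + 190 @ $9.80 + 14 @ $8.80 = $7,151.50
Nov 19, 176 sold [LIFO — newest first]: 154 @ $12.40 + 22 @ $10.75 = $2,146.10
Total COGS = $7,151.50 + $2,146.10 = $9,297.60
Ending inventory: 140 @ $8.80 + 121 @ $14.40 + 80 @ $10.75 = $3,834.40

Ending inventory = $3,834.40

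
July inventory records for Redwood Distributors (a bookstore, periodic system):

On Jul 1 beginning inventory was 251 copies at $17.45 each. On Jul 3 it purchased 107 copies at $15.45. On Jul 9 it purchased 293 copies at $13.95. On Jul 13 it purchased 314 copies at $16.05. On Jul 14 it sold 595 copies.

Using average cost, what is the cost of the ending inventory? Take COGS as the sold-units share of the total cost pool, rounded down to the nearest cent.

Jul 14, sell 595: 595/965 × $15,160.15 → $9,347.45
Ending inventory (cost pool remaining) = $5,812.70

Ending inventory = $5,812.70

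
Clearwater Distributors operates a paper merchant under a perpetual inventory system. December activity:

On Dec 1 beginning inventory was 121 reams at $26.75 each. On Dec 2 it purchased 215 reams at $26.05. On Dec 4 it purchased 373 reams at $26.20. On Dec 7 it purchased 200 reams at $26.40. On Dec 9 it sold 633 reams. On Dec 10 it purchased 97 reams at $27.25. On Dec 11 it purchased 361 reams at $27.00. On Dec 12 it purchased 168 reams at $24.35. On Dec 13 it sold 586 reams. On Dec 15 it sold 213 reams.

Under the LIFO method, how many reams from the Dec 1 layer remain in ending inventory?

Dec 9, 633 sold [LIFO — newest first]: 200 @ $26.40 + 373 @ $26.20 + 60 @ $26.05 = $16,615.60
Dec 13, 586 sold [LIFO — newest first]: 168 @ $24.35 + 361 @ $27.00 + 57 @ $27.25 = $15,391.05
Dec 15, 213 sold [LIFO — newest first]: 40 @ $27.25 + 155 @ $26.05 + 18 @ $26.75 = $5,609.25
Total COGS = $16,615.60 + $15,391.05 + $5,609.25 = $37,615.90
Ending inventory: 103 @ $26.75 = $2,755.25

103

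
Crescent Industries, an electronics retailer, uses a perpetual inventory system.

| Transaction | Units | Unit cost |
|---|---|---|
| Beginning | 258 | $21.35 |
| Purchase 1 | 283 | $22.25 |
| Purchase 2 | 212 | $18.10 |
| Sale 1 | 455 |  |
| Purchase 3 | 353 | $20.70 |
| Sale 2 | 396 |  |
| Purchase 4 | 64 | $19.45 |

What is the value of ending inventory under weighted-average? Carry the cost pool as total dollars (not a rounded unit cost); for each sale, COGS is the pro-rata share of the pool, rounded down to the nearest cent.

After Beginning: 258 on hand, pool $5,508.30 (≈ $21.3500 each)
After Purchase 1: 541 on hand, pool $11,805.05 (≈ $21.8208 each)
After Purchase 2: 753 on hand, pool $15,642.25 (≈ $20.7732 each)
Sale 1, sell 455: 455/753 × $15,642.25 → $9,451.82
After Purchase 3: 651 on hand, pool $13,497.53 (≈ $20.7335 each)
Sale 2, sell 396: 396/651 × $13,497.53 → $8,210.47
After Purchase 4: 319 on hand, pool $6,531.86 (≈ $20.4761 each)
Total COGS = $9,451.82 + $8,210.47 = $17,662.29
Ending inventory (cost pool remaining) = $6,531.86

Ending inventory = $6,531.86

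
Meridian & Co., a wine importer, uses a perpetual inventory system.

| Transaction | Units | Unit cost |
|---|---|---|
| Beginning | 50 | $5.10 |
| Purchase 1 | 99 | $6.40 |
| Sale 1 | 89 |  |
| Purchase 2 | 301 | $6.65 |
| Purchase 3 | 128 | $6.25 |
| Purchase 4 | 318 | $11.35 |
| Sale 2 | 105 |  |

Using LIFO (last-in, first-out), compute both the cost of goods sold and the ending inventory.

Sale 1 (89) [LIFO — newest first]: 89 @ $6.40 = $569.60
Sale 2 (105) [LIFO — newest first]: 105 @ $11.35 = $1,191.75
Total COGS = $569.60 + $1,191.75 = $1,761.35
Ending inventory: 50 @ $5.10 + 10 @ $6.40 + 301 @ $6.65 + 128 @ $6.25 + 213 @ $11.35 = $5,538.20
Check: goods available $7,299.55 = COGS $1,761.35 + ending $5,538.20

COGS = $1,761.35; ending inventory = $5,538.20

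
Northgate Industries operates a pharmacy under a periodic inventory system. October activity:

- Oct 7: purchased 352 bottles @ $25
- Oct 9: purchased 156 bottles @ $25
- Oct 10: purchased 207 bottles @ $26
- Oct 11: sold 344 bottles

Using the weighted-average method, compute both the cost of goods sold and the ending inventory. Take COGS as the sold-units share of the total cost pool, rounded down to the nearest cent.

Oct 11, sell 344: 344/715 × $18,082.00 → $8,699.59
Ending inventory (cost pool remaining) = $9,382.41
Check: goods available $18,082.00 = COGS $8,699.59 + ending $9,382.41

COGS = $8,699.59; ending inventory = $9,382.41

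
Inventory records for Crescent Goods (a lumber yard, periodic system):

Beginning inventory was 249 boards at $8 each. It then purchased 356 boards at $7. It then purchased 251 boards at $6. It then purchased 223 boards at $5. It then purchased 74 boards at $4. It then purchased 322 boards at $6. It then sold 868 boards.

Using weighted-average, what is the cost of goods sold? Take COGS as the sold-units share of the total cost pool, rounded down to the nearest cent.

Sale 1, sell 868: 868/1475 × $9,333.00 → $5,492.23
Ending inventory (cost pool remaining) = $3,840.77
Check: goods available $9,333.00 = COGS $5,492.23 + ending $3,840.77

COGS = $5,492.23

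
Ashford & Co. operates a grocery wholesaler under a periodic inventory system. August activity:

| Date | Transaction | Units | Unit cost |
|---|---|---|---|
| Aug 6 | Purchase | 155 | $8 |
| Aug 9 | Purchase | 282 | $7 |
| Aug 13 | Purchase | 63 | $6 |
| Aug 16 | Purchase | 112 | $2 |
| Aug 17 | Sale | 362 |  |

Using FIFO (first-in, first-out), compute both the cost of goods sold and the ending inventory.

Aug 17, 362 sold [FIFO — oldest first]: 155 @ $8 + 207 @ $7 = $2,689
Ending inventory: 75 @ $7 + 63 @ $6 + 112 @ $2 = $1,127

COGS = $2,689; ending inventory = $1,127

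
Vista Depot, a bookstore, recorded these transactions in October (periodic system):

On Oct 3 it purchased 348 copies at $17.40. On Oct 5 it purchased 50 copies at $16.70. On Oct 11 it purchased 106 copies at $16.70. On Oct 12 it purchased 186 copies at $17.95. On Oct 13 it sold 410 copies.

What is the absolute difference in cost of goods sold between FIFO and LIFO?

FIFO COGS: 348 @ $17.40 + 50 @ $16.70 + 12 @ $16.70 = $7,090.60
LIFO COGS: 186 @ $17.95 + 106 @ $16.70 + 50 @ $16.70 + 68 @ $17.40 = $7,127.10
Difference = |$7,090.60 − $7,127.10| = $36.50

$36.50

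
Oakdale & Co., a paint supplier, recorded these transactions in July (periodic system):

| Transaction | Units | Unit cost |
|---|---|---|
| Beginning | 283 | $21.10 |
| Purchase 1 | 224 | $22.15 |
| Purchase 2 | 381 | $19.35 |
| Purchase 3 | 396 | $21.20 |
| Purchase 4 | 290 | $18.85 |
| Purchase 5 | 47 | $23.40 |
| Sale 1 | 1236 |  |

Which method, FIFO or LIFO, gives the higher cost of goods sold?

FIFO COGS: 283 @ $21.10 + 224 @ $22.15 + 381 @ $19.35 + 348 @ $21.20 = $25,682.85
LIFO COGS: 47 @ $23.40 + 290 @ $18.85 + 396 @ $21.20 + 381 @ $19.35 + 122 @ $22.15 = $25,036.15

FIFO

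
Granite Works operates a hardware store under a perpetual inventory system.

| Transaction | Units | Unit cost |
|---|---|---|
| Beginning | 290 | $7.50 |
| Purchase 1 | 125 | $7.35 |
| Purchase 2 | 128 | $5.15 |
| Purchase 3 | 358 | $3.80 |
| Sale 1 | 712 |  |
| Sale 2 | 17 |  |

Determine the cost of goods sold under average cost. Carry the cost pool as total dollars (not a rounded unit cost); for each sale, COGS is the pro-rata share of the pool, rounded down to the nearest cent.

COGS = $4,137.20

After Beginning: 290 on hand, pool $2,175.00 (≈ $7.5000 each)
After Purchase 1: 415 on hand, pool $3,093.75 (≈ $7.4548 each)
After Purchase 2: 543 on hand, pool $3,752.95 (≈ $6.9115 each)
After Purchase 3: 901 on hand, pool $5,113.35 (≈ $5.6752 each)
Sale 1, sell 712: 712/901 × $5,113.35 → $4,040.73
Sale 2, sell 17: 17/189 × $1,072.62 → $96.47
Total COGS = $4,040.73 + $96.47 = $4,137.20
Ending inventory (cost pool remaining) = $976.15
Check: goods available $5,113.35 = COGS $4,137.20 + ending $976.15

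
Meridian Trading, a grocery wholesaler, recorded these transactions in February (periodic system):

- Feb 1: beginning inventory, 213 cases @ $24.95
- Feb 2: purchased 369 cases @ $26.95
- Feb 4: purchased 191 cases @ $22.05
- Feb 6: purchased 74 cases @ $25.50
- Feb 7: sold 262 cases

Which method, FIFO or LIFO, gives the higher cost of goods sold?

FIFO COGS: 213 @ $24.95 + 49 @ $26.95 = $6,634.90
LIFO COGS: 74 @ $25.50 + 188 @ $22.05 = $6,032.40

FIFO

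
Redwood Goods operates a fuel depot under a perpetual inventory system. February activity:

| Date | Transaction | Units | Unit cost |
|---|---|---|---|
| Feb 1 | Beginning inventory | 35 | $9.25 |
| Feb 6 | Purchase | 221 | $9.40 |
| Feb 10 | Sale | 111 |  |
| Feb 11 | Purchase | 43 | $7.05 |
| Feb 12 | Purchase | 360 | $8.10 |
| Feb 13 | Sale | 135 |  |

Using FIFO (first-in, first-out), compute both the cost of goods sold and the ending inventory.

COGS = $2,307.15; ending inventory = $3,313.15

Feb 10, 111 sold [FIFO — oldest first]: 35 @ $9.25 + 76 @ $9.40 = $1,038.15
Feb 13, 135 sold [FIFO — oldest first]: 135 @ $9.40 = $1,269.00
Total COGS = $1,038.15 + $1,269.00 = $2,307.15
Ending inventory: 10 @ $9.40 + 43 @ $7.05 + 360 @ $8.10 = $3,313.15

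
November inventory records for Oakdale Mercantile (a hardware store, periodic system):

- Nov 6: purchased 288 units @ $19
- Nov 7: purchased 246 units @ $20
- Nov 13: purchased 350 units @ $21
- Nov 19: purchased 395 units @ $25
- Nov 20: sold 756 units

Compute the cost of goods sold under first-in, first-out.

COGS = $15,054

Nov 20, 756 sold [FIFO — oldest first]: 288 @ $19 + 246 @ $20 + 222 @ $21 = $15,054
Ending inventory: 128 @ $21 + 395 @ $25 = $12,563
Check: goods available $27,617 = COGS $15,054 + ending $12,563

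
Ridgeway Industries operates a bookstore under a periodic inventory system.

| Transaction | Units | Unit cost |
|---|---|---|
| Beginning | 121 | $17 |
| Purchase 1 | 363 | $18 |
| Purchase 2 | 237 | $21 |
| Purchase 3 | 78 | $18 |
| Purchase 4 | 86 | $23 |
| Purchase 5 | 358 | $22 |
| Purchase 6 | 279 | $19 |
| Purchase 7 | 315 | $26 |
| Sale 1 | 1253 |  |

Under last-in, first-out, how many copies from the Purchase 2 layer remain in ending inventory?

100

Sale 1 (1253) [LIFO — newest first]: 315 @ $26 + 279 @ $19 + 358 @ $22 + 86 @ $23 + 78 @ $18 + 137 @ $21 = $27,626
Ending inventory: 121 @ $17 + 363 @ $18 + 100 @ $21 = $10,691
Check: goods available $38,317 = COGS $27,626 + ending $10,691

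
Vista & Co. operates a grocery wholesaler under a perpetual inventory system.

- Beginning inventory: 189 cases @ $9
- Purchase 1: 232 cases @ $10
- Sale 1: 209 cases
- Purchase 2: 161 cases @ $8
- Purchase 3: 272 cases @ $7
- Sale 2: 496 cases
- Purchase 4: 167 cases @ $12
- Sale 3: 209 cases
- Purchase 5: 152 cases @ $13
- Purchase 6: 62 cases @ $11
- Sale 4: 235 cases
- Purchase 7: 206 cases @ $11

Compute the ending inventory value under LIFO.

Sale 1 (209) [LIFO — newest first]: 209 @ $10 = $2,090
Sale 2 (496) [LIFO — newest first]: 272 @ $7 + 161 @ $8 + 23 @ $10 + 40 @ $9 = $3,782
Sale 3 (209) [LIFO — newest first]: 167 @ $12 + 42 @ $9 = $2,382
Sale 4 (235) [LIFO — newest first]: 62 @ $11 + 152 @ $13 + 21 @ $9 = $2,847
Total COGS = $2,090 + $3,782 + $2,382 + $2,847 = $11,101
Ending inventory: 86 @ $9 + 206 @ $11 = $3,040
Check: goods available $14,141 = COGS $11,101 + ending $3,040

Ending inventory = $3,040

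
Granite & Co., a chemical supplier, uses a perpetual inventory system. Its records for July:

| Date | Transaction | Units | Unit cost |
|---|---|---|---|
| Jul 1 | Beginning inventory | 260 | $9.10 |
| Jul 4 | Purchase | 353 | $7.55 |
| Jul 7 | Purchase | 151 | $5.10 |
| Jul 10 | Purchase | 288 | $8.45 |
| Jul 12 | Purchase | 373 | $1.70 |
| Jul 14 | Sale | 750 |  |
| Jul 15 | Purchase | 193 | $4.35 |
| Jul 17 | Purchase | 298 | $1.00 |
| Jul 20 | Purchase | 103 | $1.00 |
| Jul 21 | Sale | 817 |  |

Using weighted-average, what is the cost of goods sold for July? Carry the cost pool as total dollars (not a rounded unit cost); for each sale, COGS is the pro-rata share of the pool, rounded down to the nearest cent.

After Jul 1: 260 on hand, pool $2,366.00 (≈ $9.1000 each)
After Jul 4: 613 on hand, pool $5,031.15 (≈ $8.2074 each)
After Jul 7: 764 on hand, pool $5,801.25 (≈ $7.5933 each)
After Jul 10: 1052 on hand, pool $8,234.85 (≈ $7.8278 each)
After Jul 12: 1425 on hand, pool $8,868.95 (≈ $6.2238 each)
Jul 14, sell 750: 750/1425 × $8,868.95 → $4,667.86
After Jul 15: 868 on hand, pool $5,040.64 (≈ $5.8072 each)
After Jul 17: 1166 on hand, pool $5,338.64 (≈ $4.5786 each)
After Jul 20: 1269 on hand, pool $5,441.64 (≈ $4.2881 each)
Jul 21, sell 817: 817/1269 × $5,441.64 → $3,503.40
Total COGS = $4,667.86 + $3,503.40 = $8,171.26
Ending inventory (cost pool remaining) = $1,938.24

COGS = $8,171.26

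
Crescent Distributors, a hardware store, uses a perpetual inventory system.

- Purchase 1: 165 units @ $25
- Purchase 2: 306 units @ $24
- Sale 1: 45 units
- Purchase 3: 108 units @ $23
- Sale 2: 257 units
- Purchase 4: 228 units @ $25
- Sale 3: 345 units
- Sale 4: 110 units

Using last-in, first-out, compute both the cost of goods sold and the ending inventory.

Sale 1 (45) [LIFO — newest first]: 45 @ $24 = $1,080
Sale 2 (257) [LIFO — newest first]: 108 @ $23 + 149 @ $24 = $6,060
Sale 3 (345) [LIFO — newest first]: 228 @ $25 + 112 @ $24 + 5 @ $25 = $8,513
Sale 4 (110) [LIFO — newest first]: 110 @ $25 = $2,750
Total COGS = $1,080 + $6,060 + $8,513 + $2,750 = $18,403
Ending inventory: 50 @ $25 = $1,250

COGS = $18,403; ending inventory = $1,250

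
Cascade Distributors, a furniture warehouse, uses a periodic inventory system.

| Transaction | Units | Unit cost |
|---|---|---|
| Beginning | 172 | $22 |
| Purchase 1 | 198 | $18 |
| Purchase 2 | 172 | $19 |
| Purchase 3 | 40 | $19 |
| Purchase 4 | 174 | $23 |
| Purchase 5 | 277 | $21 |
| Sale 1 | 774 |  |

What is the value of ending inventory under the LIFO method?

Ending inventory = $5,350

Sale 1 (774) [LIFO — newest first]: 277 @ $21 + 174 @ $23 + 40 @ $19 + 172 @ $19 + 111 @ $18 = $15,845
Ending inventory: 172 @ $22 + 87 @ $18 = $5,350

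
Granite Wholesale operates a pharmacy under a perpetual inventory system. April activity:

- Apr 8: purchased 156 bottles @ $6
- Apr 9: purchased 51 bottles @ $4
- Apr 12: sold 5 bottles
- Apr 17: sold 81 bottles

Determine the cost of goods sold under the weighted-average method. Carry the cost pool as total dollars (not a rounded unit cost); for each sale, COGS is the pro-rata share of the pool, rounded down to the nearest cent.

COGS = $473.61

After Apr 8: 156 on hand, pool $936.00 (≈ $6.0000 each)
After Apr 9: 207 on hand, pool $1,140.00 (≈ $5.5072 each)
Apr 12, sell 5: 5/207 × $1,140.00 → $27.53
Apr 17, sell 81: 81/202 × $1,112.47 → $446.08
Total COGS = $27.53 + $446.08 = $473.61
Ending inventory (cost pool remaining) = $666.39
Check: goods available $1,140.00 = COGS $473.61 + ending $666.39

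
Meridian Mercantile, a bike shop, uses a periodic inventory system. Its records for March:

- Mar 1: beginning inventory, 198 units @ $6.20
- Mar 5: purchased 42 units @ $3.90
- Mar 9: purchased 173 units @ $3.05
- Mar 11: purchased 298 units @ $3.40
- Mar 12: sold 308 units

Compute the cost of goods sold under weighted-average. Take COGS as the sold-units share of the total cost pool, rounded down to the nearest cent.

COGS = $1,270.22

Mar 12, sell 308: 308/711 × $2,932.25 → $1,270.22
Ending inventory (cost pool remaining) = $1,662.03
Check: goods available $2,932.25 = COGS $1,270.22 + ending $1,662.03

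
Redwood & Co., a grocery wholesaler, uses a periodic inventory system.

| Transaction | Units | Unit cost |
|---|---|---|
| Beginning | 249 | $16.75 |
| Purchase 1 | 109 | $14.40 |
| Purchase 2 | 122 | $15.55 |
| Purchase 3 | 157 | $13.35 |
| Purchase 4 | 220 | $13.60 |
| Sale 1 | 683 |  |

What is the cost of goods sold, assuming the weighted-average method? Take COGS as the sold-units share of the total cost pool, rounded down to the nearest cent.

COGS = $10,141.71

Sale 1, sell 683: 683/857 × $12,725.40 → $10,141.71
Ending inventory (cost pool remaining) = $2,583.69
Check: goods available $12,725.40 = COGS $10,141.71 + ending $2,583.69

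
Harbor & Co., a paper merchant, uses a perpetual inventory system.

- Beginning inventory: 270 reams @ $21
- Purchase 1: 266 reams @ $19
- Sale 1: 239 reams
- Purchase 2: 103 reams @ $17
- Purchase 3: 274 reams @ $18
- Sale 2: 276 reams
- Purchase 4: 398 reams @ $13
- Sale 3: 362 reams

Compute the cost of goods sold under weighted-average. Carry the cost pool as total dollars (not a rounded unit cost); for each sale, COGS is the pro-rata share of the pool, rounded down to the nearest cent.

COGS = $15,695.20

After Beginning: 270 on hand, pool $5,670.00 (≈ $21.0000 each)
After Purchase 1: 536 on hand, pool $10,724.00 (≈ $20.0075 each)
Sale 1, sell 239: 239/536 × $10,724.00 → $4,781.78
After Purchase 2: 400 on hand, pool $7,693.22 (≈ $19.2331 each)
After Purchase 3: 674 on hand, pool $12,625.22 (≈ $18.7318 each)
Sale 2, sell 276: 276/674 × $12,625.22 → $5,169.97
After Purchase 4: 796 on hand, pool $12,629.25 (≈ $15.8659 each)
Sale 3, sell 362: 362/796 × $12,629.25 → $5,743.45
Total COGS = $4,781.78 + $5,169.97 + $5,743.45 = $15,695.20
Ending inventory (cost pool remaining) = $6,885.80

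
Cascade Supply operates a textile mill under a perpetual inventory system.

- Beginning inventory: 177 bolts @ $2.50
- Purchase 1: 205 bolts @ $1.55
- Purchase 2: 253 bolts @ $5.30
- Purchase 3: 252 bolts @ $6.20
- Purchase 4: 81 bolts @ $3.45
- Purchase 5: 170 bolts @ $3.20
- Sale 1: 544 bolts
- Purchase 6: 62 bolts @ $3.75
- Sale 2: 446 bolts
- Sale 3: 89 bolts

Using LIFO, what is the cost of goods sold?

Sale 1 (544) [LIFO — newest first]: 170 @ $3.20 + 81 @ $3.45 + 252 @ $6.20 + 41 @ $5.30 = $2,603.15
Sale 2 (446) [LIFO — newest first]: 62 @ $3.75 + 212 @ $5.30 + 172 @ $1.55 = $1,622.70
Sale 3 (89) [LIFO — newest first]: 33 @ $1.55 + 56 @ $2.50 = $191.15
Total COGS = $2,603.15 + $1,622.70 + $191.15 = $4,417.00
Ending inventory: 121 @ $2.50 = $302.50

COGS = $4,417.00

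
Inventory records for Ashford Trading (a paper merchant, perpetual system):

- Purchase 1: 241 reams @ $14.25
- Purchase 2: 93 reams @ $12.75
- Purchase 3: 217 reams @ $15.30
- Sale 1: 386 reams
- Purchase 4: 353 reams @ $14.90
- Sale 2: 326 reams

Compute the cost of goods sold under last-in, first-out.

Sale 1 (386) [LIFO — newest first]: 217 @ $15.30 + 93 @ $12.75 + 76 @ $14.25 = $5,588.85
Sale 2 (326) [LIFO — newest first]: 326 @ $14.90 = $4,857.40
Total COGS = $5,588.85 + $4,857.40 = $10,446.25
Ending inventory: 165 @ $14.25 + 27 @ $14.90 = $2,753.55
Check: goods available $13,199.80 = COGS $10,446.25 + ending $2,753.55

COGS = $10,446.25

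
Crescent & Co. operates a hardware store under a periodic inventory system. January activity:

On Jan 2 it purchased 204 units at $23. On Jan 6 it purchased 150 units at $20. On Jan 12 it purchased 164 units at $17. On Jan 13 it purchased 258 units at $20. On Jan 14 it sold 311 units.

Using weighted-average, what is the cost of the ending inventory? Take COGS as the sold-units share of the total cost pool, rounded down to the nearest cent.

Ending inventory = $9,371.91

Jan 14, sell 311: 311/776 × $15,640.00 → $6,268.09
Ending inventory (cost pool remaining) = $9,371.91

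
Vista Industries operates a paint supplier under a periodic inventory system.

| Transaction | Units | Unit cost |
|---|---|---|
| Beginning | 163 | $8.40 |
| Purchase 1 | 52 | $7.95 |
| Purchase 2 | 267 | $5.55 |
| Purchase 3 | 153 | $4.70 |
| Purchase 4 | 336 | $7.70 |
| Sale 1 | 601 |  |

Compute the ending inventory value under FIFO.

Ending inventory = $2,747.00

Sale 1 (601) [FIFO — oldest first]: 163 @ $8.40 + 52 @ $7.95 + 267 @ $5.55 + 119 @ $4.70 = $3,823.75
Ending inventory: 34 @ $4.70 + 336 @ $7.70 = $2,747.00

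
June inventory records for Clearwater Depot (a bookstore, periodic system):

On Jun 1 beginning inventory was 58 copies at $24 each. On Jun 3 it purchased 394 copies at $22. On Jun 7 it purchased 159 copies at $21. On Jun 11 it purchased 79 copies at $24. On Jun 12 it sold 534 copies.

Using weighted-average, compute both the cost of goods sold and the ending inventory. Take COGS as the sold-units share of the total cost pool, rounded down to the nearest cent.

COGS = $11,837.00; ending inventory = $3,458.00

Jun 12, sell 534: 534/690 × $15,295.00 → $11,837.00
Ending inventory (cost pool remaining) = $3,458.00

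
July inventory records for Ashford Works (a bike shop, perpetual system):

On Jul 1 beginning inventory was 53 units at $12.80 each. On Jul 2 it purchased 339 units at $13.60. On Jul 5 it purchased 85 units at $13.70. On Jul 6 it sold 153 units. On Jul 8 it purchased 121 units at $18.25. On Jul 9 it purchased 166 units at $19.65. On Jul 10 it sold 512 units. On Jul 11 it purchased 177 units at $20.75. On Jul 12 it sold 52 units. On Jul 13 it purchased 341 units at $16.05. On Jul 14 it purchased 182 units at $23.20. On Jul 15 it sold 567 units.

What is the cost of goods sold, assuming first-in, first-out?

Jul 6, 153 sold [FIFO — oldest first]: 53 @ $12.80 + 100 @ $13.60 = $2,038.40
Jul 10, 512 sold [FIFO — oldest first]: 239 @ $13.60 + 85 @ $13.70 + 121 @ $18.25 + 67 @ $19.65 = $7,939.70
Jul 12, 52 sold [FIFO — oldest first]: 52 @ $19.65 = $1,021.80
Jul 15, 567 sold [FIFO — oldest first]: 47 @ $19.65 + 177 @ $20.75 + 341 @ $16.05 + 2 @ $23.20 = $10,115.75
Total COGS = $2,038.40 + $7,939.70 + $1,021.80 + $10,115.75 = $21,115.65
Ending inventory: 180 @ $23.20 = $4,176.00

COGS = $21,115.65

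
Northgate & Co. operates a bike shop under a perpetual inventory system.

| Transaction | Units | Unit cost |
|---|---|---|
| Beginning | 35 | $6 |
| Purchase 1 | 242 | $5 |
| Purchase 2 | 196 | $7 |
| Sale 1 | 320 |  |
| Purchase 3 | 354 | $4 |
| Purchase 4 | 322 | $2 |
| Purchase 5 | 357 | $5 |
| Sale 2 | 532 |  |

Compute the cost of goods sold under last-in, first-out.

COGS = $4,127

Sale 1 (320) [LIFO — newest first]: 196 @ $7 + 124 @ $5 = $1,992
Sale 2 (532) [LIFO — newest first]: 357 @ $5 + 175 @ $2 = $2,135
Total COGS = $1,992 + $2,135 = $4,127
Ending inventory: 35 @ $6 + 118 @ $5 + 354 @ $4 + 147 @ $2 = $2,510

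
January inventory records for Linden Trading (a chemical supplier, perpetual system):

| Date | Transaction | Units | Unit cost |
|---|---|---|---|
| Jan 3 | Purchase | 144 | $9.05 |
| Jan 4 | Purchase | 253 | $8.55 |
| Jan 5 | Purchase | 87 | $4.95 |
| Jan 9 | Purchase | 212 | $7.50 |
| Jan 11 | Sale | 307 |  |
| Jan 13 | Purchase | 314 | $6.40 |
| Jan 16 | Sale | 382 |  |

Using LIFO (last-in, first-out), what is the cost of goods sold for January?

COGS = $4,680.05

Jan 11, 307 sold [LIFO — newest first]: 212 @ $7.50 + 87 @ $4.95 + 8 @ $8.55 = $2,089.05
Jan 16, 382 sold [LIFO — newest first]: 314 @ $6.40 + 68 @ $8.55 = $2,591.00
Total COGS = $2,089.05 + $2,591.00 = $4,680.05
Ending inventory: 144 @ $9.05 + 177 @ $8.55 = $2,816.55
Check: goods available $7,496.60 = COGS $4,680.05 + ending $2,816.55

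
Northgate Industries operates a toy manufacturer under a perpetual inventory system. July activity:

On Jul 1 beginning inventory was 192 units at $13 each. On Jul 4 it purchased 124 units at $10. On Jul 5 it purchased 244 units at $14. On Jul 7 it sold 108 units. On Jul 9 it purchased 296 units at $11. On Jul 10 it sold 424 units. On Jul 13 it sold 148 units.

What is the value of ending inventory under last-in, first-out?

Ending inventory = $2,288

Jul 7, 108 sold [LIFO — newest first]: 108 @ $14 = $1,512
Jul 10, 424 sold [LIFO — newest first]: 296 @ $11 + 128 @ $14 = $5,048
Jul 13, 148 sold [LIFO — newest first]: 8 @ $14 + 124 @ $10 + 16 @ $13 = $1,560
Total COGS = $1,512 + $5,048 + $1,560 = $8,120
Ending inventory: 176 @ $13 = $2,288
Check: goods available $10,408 = COGS $8,120 + ending $2,288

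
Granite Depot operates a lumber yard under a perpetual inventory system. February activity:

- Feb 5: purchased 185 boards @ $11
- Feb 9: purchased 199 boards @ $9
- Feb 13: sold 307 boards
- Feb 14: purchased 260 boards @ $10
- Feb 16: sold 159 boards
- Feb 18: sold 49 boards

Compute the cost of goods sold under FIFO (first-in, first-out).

COGS = $5,136

Feb 13, 307 sold [FIFO — oldest first]: 185 @ $11 + 122 @ $9 = $3,133
Feb 16, 159 sold [FIFO — oldest first]: 77 @ $9 + 82 @ $10 = $1,513
Feb 18, 49 sold [FIFO — oldest first]: 49 @ $10 = $490
Total COGS = $3,133 + $1,513 + $490 = $5,136
Ending inventory: 129 @ $10 = $1,290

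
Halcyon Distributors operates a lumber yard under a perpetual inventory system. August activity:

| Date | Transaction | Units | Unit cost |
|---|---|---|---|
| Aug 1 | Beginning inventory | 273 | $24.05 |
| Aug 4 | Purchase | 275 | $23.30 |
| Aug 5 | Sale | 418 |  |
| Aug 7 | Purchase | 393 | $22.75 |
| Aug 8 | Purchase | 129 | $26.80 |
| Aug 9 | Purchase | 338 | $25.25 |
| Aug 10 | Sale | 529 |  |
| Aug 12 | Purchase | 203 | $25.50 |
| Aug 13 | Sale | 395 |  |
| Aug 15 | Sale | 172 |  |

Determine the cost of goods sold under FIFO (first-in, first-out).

Aug 5, 418 sold [FIFO — oldest first]: 273 @ $24.05 + 145 @ $23.30 = $9,944.15
Aug 10, 529 sold [FIFO — oldest first]: 130 @ $23.30 + 393 @ $22.75 + 6 @ $26.80 = $12,130.55
Aug 13, 395 sold [FIFO — oldest first]: 123 @ $26.80 + 272 @ $25.25 = $10,164.40
Aug 15, 172 sold [FIFO — oldest first]: 66 @ $25.25 + 106 @ $25.50 = $4,369.50
Total COGS = $9,944.15 + $12,130.55 + $10,164.40 + $4,369.50 = $36,608.60
Ending inventory: 97 @ $25.50 = $2,473.50

COGS = $36,608.60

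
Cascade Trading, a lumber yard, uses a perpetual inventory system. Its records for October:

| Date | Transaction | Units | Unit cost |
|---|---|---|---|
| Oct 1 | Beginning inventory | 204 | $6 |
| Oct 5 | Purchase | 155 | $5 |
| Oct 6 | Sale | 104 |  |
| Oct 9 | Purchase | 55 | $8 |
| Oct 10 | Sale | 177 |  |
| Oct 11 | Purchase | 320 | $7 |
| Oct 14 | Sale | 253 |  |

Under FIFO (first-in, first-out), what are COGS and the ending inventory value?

Oct 6, 104 sold [FIFO — oldest first]: 104 @ $6 = $624
Oct 10, 177 sold [FIFO — oldest first]: 100 @ $6 + 77 @ $5 = $985
Oct 14, 253 sold [FIFO — oldest first]: 78 @ $5 + 55 @ $8 + 120 @ $7 = $1,670
Total COGS = $624 + $985 + $1,670 = $3,279
Ending inventory: 200 @ $7 = $1,400

COGS = $3,279; ending inventory = $1,400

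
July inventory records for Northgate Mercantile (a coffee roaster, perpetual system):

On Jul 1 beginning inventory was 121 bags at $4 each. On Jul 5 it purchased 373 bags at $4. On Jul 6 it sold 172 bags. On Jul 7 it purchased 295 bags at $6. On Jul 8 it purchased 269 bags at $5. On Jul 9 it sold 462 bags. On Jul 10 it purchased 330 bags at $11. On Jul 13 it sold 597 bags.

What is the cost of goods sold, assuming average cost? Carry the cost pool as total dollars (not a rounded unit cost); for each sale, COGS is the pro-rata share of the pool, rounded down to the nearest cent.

After Jul 1: 121 on hand, pool $484.00 (≈ $4.0000 each)
After Jul 5: 494 on hand, pool $1,976.00 (≈ $4.0000 each)
Jul 6, sell 172: 172/494 × $1,976.00 → $688.00
After Jul 7: 617 on hand, pool $3,058.00 (≈ $4.9562 each)
After Jul 8: 886 on hand, pool $4,403.00 (≈ $4.9695 each)
Jul 9, sell 462: 462/886 × $4,403.00 → $2,295.92
After Jul 10: 754 on hand, pool $5,737.08 (≈ $7.6089 each)
Jul 13, sell 597: 597/754 × $5,737.08 → $4,542.48
Total COGS = $688.00 + $2,295.92 + $4,542.48 = $7,526.40
Ending inventory (cost pool remaining) = $1,194.60
Check: goods available $8,721.00 = COGS $7,526.40 + ending $1,194.60

COGS = $7,526.40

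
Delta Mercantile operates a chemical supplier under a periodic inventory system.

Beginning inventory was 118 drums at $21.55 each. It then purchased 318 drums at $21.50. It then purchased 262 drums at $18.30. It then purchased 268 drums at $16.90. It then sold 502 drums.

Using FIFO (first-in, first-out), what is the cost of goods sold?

Sale 1 (502) [FIFO — oldest first]: 118 @ $21.55 + 318 @ $21.50 + 66 @ $18.30 = $10,587.70
Ending inventory: 196 @ $18.30 + 268 @ $16.90 = $8,116.00

COGS = $10,587.70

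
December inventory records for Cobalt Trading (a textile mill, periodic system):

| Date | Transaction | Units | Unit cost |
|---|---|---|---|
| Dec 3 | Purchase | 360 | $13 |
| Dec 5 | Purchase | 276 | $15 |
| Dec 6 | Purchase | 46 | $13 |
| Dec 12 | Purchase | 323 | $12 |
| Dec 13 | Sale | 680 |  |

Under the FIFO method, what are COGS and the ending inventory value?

Dec 13, 680 sold [FIFO — oldest first]: 360 @ $13 + 276 @ $15 + 44 @ $13 = $9,392
Ending inventory: 2 @ $13 + 323 @ $12 = $3,902

COGS = $9,392; ending inventory = $3,902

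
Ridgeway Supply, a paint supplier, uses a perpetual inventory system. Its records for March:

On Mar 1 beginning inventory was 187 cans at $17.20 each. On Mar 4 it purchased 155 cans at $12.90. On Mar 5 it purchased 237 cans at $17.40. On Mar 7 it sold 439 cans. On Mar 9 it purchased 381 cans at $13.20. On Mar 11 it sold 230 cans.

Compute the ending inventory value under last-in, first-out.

Ending inventory = $4,401.20

Mar 7, 439 sold [LIFO — newest first]: 237 @ $17.40 + 155 @ $12.90 + 47 @ $17.20 = $6,931.70
Mar 11, 230 sold [LIFO — newest first]: 230 @ $13.20 = $3,036.00
Total COGS = $6,931.70 + $3,036.00 = $9,967.70
Ending inventory: 140 @ $17.20 + 151 @ $13.20 = $4,401.20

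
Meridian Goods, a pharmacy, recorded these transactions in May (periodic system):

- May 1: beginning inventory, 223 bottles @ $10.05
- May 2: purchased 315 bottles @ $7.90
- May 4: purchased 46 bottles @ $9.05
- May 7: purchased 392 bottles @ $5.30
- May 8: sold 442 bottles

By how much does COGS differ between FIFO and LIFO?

$1,445.75

FIFO COGS: 223 @ $10.05 + 219 @ $7.90 = $3,971.25
LIFO COGS: 392 @ $5.30 + 46 @ $9.05 + 4 @ $7.90 = $2,525.50
Difference = |$3,971.25 − $2,525.50| = $1,445.75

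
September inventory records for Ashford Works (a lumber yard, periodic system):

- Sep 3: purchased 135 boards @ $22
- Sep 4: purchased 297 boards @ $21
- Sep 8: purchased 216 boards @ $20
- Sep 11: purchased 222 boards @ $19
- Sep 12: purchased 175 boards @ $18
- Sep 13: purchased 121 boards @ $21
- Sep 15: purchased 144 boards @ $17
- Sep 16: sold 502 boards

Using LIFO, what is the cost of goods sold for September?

COGS = $9,317

Sep 16, 502 sold [LIFO — newest first]: 144 @ $17 + 121 @ $21 + 175 @ $18 + 62 @ $19 = $9,317
Ending inventory: 135 @ $22 + 297 @ $21 + 216 @ $20 + 160 @ $19 = $16,567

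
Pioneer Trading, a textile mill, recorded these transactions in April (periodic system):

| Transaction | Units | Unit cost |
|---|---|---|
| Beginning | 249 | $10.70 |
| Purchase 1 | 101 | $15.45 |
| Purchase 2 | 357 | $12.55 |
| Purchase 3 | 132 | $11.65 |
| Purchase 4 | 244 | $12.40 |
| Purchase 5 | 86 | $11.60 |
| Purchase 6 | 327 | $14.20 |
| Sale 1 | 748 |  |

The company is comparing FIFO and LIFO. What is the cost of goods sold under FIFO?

FIFO COGS: 249 @ $10.70 + 101 @ $15.45 + 357 @ $12.55 + 41 @ $11.65 = $9,182.75
LIFO COGS: 327 @ $14.20 + 86 @ $11.60 + 244 @ $12.40 + 91 @ $11.65 = $9,726.75

COGS = $9,182.75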